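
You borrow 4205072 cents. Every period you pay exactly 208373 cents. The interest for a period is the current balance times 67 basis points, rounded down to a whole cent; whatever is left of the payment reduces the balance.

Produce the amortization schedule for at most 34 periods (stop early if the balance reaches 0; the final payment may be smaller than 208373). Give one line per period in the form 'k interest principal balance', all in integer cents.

1 28173 180200 4024872
2 26966 181407 3843465
3 25751 182622 3660843
4 24527 183846 3476997
5 23295 185078 3291919
6 22055 186318 3105601
7 20807 187566 2918035
8 19550 188823 2729212
9 18285 190088 2539124
10 17012 191361 2347763
11 15730 192643 2155120
12 14439 193934 1961186
13 13139 195234 1765952
14 11831 196542 1569410
15 10515 197858 1371552
16 9189 199184 1172368
17 7854 200519 971849
18 6511 201862 769987
19 5158 203215 566772
20 3797 204576 362196
21 2426 205947 156249
22 1046 156249 0

1. interest=⌊4205072·67/10000⌋=28173; principal=208373-28173=180200; balance=4205072-180200=4024872
2. interest=⌊4024872·67/10000⌋=26966; principal=208373-26966=181407; balance=4024872-181407=3843465
3. interest=⌊3843465·67/10000⌋=25751; principal=208373-25751=182622; balance=3843465-182622=3660843
4. interest=⌊3660843·67/10000⌋=24527; principal=208373-24527=183846; balance=3660843-183846=3476997
5. interest=⌊3476997·67/10000⌋=23295; principal=208373-23295=185078; balance=3476997-185078=3291919
6. interest=⌊3291919·67/10000⌋=22055; principal=208373-22055=186318; balance=3291919-186318=3105601
7. interest=⌊3105601·67/10000⌋=20807; principal=208373-20807=187566; balance=3105601-187566=2918035
8. interest=⌊2918035·67/10000⌋=19550; principal=208373-19550=188823; balance=2918035-188823=2729212
9. interest=⌊2729212·67/10000⌋=18285; principal=208373-18285=190088; balance=2729212-190088=2539124
10. interest=⌊2539124·67/10000⌋=17012; principal=208373-17012=191361; balance=2539124-191361=2347763
11. interest=⌊2347763·67/10000⌋=15730; principal=208373-15730=192643; balance=2347763-192643=2155120
12. interest=⌊2155120·67/10000⌋=14439; principal=208373-14439=193934; balance=2155120-193934=1961186
13. interest=⌊1961186·67/10000⌋=13139; principal=208373-13139=195234; balance=1961186-195234=1765952
14. interest=⌊1765952·67/10000⌋=11831; principal=208373-11831=196542; balance=1765952-196542=1569410
15. interest=⌊1569410·67/10000⌋=10515; principal=208373-10515=197858; balance=1569410-197858=1371552
16. interest=⌊1371552·67/10000⌋=9189; principal=208373-9189=199184; balance=1371552-199184=1172368
17. interest=⌊1172368·67/10000⌋=7854; principal=208373-7854=200519; balance=1172368-200519=971849
18. interest=⌊971849·67/10000⌋=6511; principal=208373-6511=201862; balance=971849-201862=769987
19. interest=⌊769987·67/10000⌋=5158; principal=208373-5158=203215; balance=769987-203215=566772
20. interest=⌊566772·67/10000⌋=3797; principal=208373-3797=204576; balance=566772-204576=362196
21. interest=⌊362196·67/10000⌋=2426; principal=208373-2426=205947; balance=362196-205947=156249
22. interest=⌊156249·67/10000⌋=1046; principal=min(208373-1046,156249)=156249; balance=156249-156249=0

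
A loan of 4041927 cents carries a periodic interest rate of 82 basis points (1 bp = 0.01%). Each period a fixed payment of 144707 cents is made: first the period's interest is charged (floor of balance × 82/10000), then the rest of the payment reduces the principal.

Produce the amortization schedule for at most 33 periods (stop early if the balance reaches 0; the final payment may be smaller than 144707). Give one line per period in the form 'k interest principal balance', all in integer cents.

1 33143 111564 3930363
2 32228 112479 3817884
3 31306 113401 3704483
4 30376 114331 3590152
5 29439 115268 3474884
6 28494 116213 3358671
7 27541 117166 3241505
8 26580 118127 3123378
9 25611 119096 3004282
10 24635 120072 2884210
11 23650 121057 2763153
12 22657 122050 2641103
13 21657 123050 2518053
14 20648 124059 2393994
15 19630 125077 2268917
16 18605 126102 2142815
17 17571 127136 2015679
18 16528 128179 1887500
19 15477 129230 1758270
20 14417 130290 1627980
21 13349 131358 1496622
22 12272 132435 1364187
23 11186 133521 1230666
24 10091 134616 1096050
25 8987 135720 960330
26 7874 136833 823497
27 6752 137955 685542
28 5621 139086 546456
29 4480 140227 406229
30 3331 141376 264853
31 2171 142536 122317
32 1002 122317 0

1. interest=⌊4041927·82/10000⌋=33143; principal=144707-33143=111564; balance=4041927-111564=3930363
2. interest=⌊3930363·82/10000⌋=32228; principal=144707-32228=112479; balance=3930363-112479=3817884
3. interest=⌊3817884·82/10000⌋=31306; principal=144707-31306=113401; balance=3817884-113401=3704483
4. interest=⌊3704483·82/10000⌋=30376; principal=144707-30376=114331; balance=3704483-114331=3590152
5. interest=⌊3590152·82/10000⌋=29439; principal=144707-29439=115268; balance=3590152-115268=3474884
6. interest=⌊3474884·82/10000⌋=28494; principal=144707-28494=116213; balance=3474884-116213=3358671
7. interest=⌊3358671·82/10000⌋=27541; principal=144707-27541=117166; balance=3358671-117166=3241505
8. interest=⌊3241505·82/10000⌋=26580; principal=144707-26580=118127; balance=3241505-118127=3123378
9. interest=⌊3123378·82/10000⌋=25611; principal=144707-25611=119096; balance=3123378-119096=3004282
10. interest=⌊3004282·82/10000⌋=24635; principal=144707-24635=120072; balance=3004282-120072=2884210
11. interest=⌊2884210·82/10000⌋=23650; principal=144707-23650=121057; balance=2884210-121057=2763153
12. interest=⌊2763153·82/10000⌋=22657; principal=144707-22657=122050; balance=2763153-122050=2641103
13. interest=⌊2641103·82/10000⌋=21657; principal=144707-21657=123050; balance=2641103-123050=2518053
14. interest=⌊2518053·82/10000⌋=20648; principal=144707-20648=124059; balance=2518053-124059=2393994
15. interest=⌊2393994·82/10000⌋=19630; principal=144707-19630=125077; balance=2393994-125077=2268917
16. interest=⌊2268917·82/10000⌋=18605; principal=144707-18605=126102; balance=2268917-126102=2142815
17. interest=⌊2142815·82/10000⌋=17571; principal=144707-17571=127136; balance=2142815-127136=2015679
18. interest=⌊2015679·82/10000⌋=16528; principal=144707-16528=128179; balance=2015679-128179=1887500
19. interest=⌊1887500·82/10000⌋=15477; principal=144707-15477=129230; balance=1887500-129230=1758270
20. interest=⌊1758270·82/10000⌋=14417; principal=144707-14417=130290; balance=1758270-130290=1627980
21. interest=⌊1627980·82/10000⌋=13349; principal=144707-13349=131358; balance=1627980-131358=1496622
22. interest=⌊1496622·82/10000⌋=12272; principal=144707-12272=132435; balance=1496622-132435=1364187
23. interest=⌊1364187·82/10000⌋=11186; principal=144707-11186=133521; balance=1364187-133521=1230666
24. interest=⌊1230666·82/10000⌋=10091; principal=144707-10091=134616; balance=1230666-134616=1096050
25. interest=⌊1096050·82/10000⌋=8987; principal=144707-8987=135720; balance=1096050-135720=960330
26. interest=⌊960330·82/10000⌋=7874; principal=144707-7874=136833; balance=960330-136833=823497
27. interest=⌊823497·82/10000⌋=6752; principal=144707-6752=137955; balance=823497-137955=685542
28. interest=⌊685542·82/10000⌋=5621; principal=144707-5621=139086; balance=685542-139086=546456
29. interest=⌊546456·82/10000⌋=4480; principal=144707-4480=140227; balance=546456-140227=406229
30. interest=⌊406229·82/10000⌋=3331; principal=144707-3331=141376; balance=406229-141376=264853
31. interest=⌊264853·82/10000⌋=2171; principal=144707-2171=142536; balance=264853-142536=122317
32. interest=⌊122317·82/10000⌋=1002; principal=min(144707-1002,122317)=122317; balance=122317-122317=0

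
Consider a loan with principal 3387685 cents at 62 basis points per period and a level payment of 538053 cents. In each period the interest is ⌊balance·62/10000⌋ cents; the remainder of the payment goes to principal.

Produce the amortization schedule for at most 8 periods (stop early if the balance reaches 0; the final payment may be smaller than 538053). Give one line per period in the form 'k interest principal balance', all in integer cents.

1 21003 517050 2870635
2 17797 520256 2350379
3 14572 523481 1826898
4 11326 526727 1300171
5 8061 529992 770179
6 4775 533278 236901
7 1468 236901 0

1. interest=⌊3387685·62/10000⌋=21003; principal=538053-21003=517050; balance=3387685-517050=2870635
2. interest=⌊2870635·62/10000⌋=17797; principal=538053-17797=520256; balance=2870635-520256=2350379
3. interest=⌊2350379·62/10000⌋=14572; principal=538053-14572=523481; balance=2350379-523481=1826898
4. interest=⌊1826898·62/10000⌋=11326; principal=538053-11326=526727; balance=1826898-526727=1300171
5. interest=⌊1300171·62/10000⌋=8061; principal=538053-8061=529992; balance=1300171-529992=770179
6. interest=⌊770179·62/10000⌋=4775; principal=538053-4775=533278; balance=770179-533278=236901
7. interest=⌊236901·62/10000⌋=1468; principal=min(538053-1468,236901)=236901; balance=236901-236901=0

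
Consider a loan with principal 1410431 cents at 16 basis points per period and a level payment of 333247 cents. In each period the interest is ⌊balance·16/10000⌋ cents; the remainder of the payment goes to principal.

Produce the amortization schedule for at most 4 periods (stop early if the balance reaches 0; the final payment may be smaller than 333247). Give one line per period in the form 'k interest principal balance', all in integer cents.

1. interest=⌊1410431·16/10000⌋=2256; principal=333247-2256=330991; balance=1410431-330991=1079440
2. interest=⌊1079440·16/10000⌋=1727; principal=333247-1727=331520; balance=1079440-331520=747920
3. interest=⌊747920·16/10000⌋=1196; principal=333247-1196=332051; balance=747920-332051=415869
4. interest=⌊415869·16/10000⌋=665; principal=333247-665=332582; balance=415869-332582=83287

1 2256 330991 1079440
2 1727 331520 747920
3 1196 332051 415869
4 665 332582 83287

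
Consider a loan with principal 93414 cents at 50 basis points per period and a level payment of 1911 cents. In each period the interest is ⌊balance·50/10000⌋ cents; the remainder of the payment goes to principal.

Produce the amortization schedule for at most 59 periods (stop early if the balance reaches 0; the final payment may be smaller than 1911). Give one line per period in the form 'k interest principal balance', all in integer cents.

1 467 1444 91970
2 459 1452 90518
3 452 1459 89059
4 445 1466 87593
5 437 1474 86119
6 430 1481 84638
7 423 1488 83150
8 415 1496 81654
9 408 1503 80151
10 400 1511 78640
11 393 1518 77122
12 385 1526 75596
13 377 1534 74062
14 370 1541 72521
15 362 1549 70972
16 354 1557 69415
17 347 1564 67851
18 339 1572 66279
19 331 1580 64699
20 323 1588 63111
21 315 1596 61515
22 307 1604 59911
23 299 1612 58299
24 291 1620 56679
25 283 1628 55051
26 275 1636 53415
27 267 1644 51771
28 258 1653 50118
29 250 1661 48457
30 242 1669 46788
31 233 1678 45110
32 225 1686 43424
33 217 1694 41730
34 208 1703 40027
35 200 1711 38316
36 191 1720 36596
37 182 1729 34867
38 174 1737 33130
39 165 1746 31384
40 156 1755 29629
41 148 1763 27866
42 139 1772 26094
43 130 1781 24313
44 121 1790 22523
45 112 1799 20724
46 103 1808 18916
47 94 1817 17099
48 85 1826 15273
49 76 1835 13438
50 67 1844 11594
51 57 1854 9740
52 48 1863 7877
53 39 1872 6005
54 30 1881 4124
55 20 1891 2233
56 11 1900 333
57 1 333 0

1. interest=⌊93414·50/10000⌋=467; principal=1911-467=1444; balance=93414-1444=91970
2. interest=⌊91970·50/10000⌋=459; principal=1911-459=1452; balance=91970-1452=90518
3. interest=⌊90518·50/10000⌋=452; principal=1911-452=1459; balance=90518-1459=89059
4. interest=⌊89059·50/10000⌋=445; principal=1911-445=1466; balance=89059-1466=87593
5. interest=⌊87593·50/10000⌋=437; principal=1911-437=1474; balance=87593-1474=86119
6. interest=⌊86119·50/10000⌋=430; principal=1911-430=1481; balance=86119-1481=84638
7. interest=⌊84638·50/10000⌋=423; principal=1911-423=1488; balance=84638-1488=83150
8. interest=⌊83150·50/10000⌋=415; principal=1911-415=1496; balance=83150-1496=81654
9. interest=⌊81654·50/10000⌋=408; principal=1911-408=1503; balance=81654-1503=80151
10. interest=⌊80151·50/10000⌋=400; principal=1911-400=1511; balance=80151-1511=78640
11. interest=⌊78640·50/10000⌋=393; principal=1911-393=1518; balance=78640-1518=77122
12. interest=⌊77122·50/10000⌋=385; principal=1911-385=1526; balance=77122-1526=75596
13. interest=⌊75596·50/10000⌋=377; principal=1911-377=1534; balance=75596-1534=74062
14. interest=⌊74062·50/10000⌋=370; principal=1911-370=1541; balance=74062-1541=72521
15. interest=⌊72521·50/10000⌋=362; principal=1911-362=1549; balance=72521-1549=70972
16. interest=⌊70972·50/10000⌋=354; principal=1911-354=1557; balance=70972-1557=69415
17. interest=⌊69415·50/10000⌋=347; principal=1911-347=1564; balance=69415-1564=67851
18. interest=⌊67851·50/10000⌋=339; principal=1911-339=1572; balance=67851-1572=66279
19. interest=⌊66279·50/10000⌋=331; principal=1911-331=1580; balance=66279-1580=64699
20. interest=⌊64699·50/10000⌋=323; principal=1911-323=1588; balance=64699-1588=63111
21. interest=⌊63111·50/10000⌋=315; principal=1911-315=1596; balance=63111-1596=61515
22. interest=⌊61515·50/10000⌋=307; principal=1911-307=1604; balance=61515-1604=59911
23. interest=⌊59911·50/10000⌋=299; principal=1911-299=1612; balance=59911-1612=58299
24. interest=⌊58299·50/10000⌋=291; principal=1911-291=1620; balance=58299-1620=56679
25. interest=⌊56679·50/10000⌋=283; principal=1911-283=1628; balance=56679-1628=55051
26. interest=⌊55051·50/10000⌋=275; principal=1911-275=1636; balance=55051-1636=53415
27. interest=⌊53415·50/10000⌋=267; principal=1911-267=1644; balance=53415-1644=51771
28. interest=⌊51771·50/10000⌋=258; principal=1911-258=1653; balance=51771-1653=50118
29. interest=⌊50118·50/10000⌋=250; principal=1911-250=1661; balance=50118-1661=48457
30. interest=⌊48457·50/10000⌋=242; principal=1911-242=1669; balance=48457-1669=46788
31. interest=⌊46788·50/10000⌋=233; principal=1911-233=1678; balance=46788-1678=45110
32. interest=⌊45110·50/10000⌋=225; principal=1911-225=1686; balance=45110-1686=43424
33. interest=⌊43424·50/10000⌋=217; principal=1911-217=1694; balance=43424-1694=41730
34. interest=⌊41730·50/10000⌋=208; principal=1911-208=1703; balance=41730-1703=40027
35. interest=⌊40027·50/10000⌋=200; principal=1911-200=1711; balance=40027-1711=38316
36. interest=⌊38316·50/10000⌋=191; principal=1911-191=1720; balance=38316-1720=36596
37. interest=⌊36596·50/10000⌋=182; principal=1911-182=1729; balance=36596-1729=34867
38. interest=⌊34867·50/10000⌋=174; principal=1911-174=1737; balance=34867-1737=33130
39. interest=⌊33130·50/10000⌋=165; principal=1911-165=1746; balance=33130-1746=31384
40. interest=⌊31384·50/10000⌋=156; principal=1911-156=1755; balance=31384-1755=29629
41. interest=⌊29629·50/10000⌋=148; principal=1911-148=1763; balance=29629-1763=27866
42. interest=⌊27866·50/10000⌋=139; principal=1911-139=1772; balance=27866-1772=26094
43. interest=⌊26094·50/10000⌋=130; principal=1911-130=1781; balance=26094-1781=24313
44. interest=⌊24313·50/10000⌋=121; principal=1911-121=1790; balance=24313-1790=22523
45. interest=⌊22523·50/10000⌋=112; principal=1911-112=1799; balance=22523-1799=20724
46. interest=⌊20724·50/10000⌋=103; principal=1911-103=1808; balance=20724-1808=18916
47. interest=⌊18916·50/10000⌋=94; principal=1911-94=1817; balance=18916-1817=17099
48. interest=⌊17099·50/10000⌋=85; principal=1911-85=1826; balance=17099-1826=15273
49. interest=⌊15273·50/10000⌋=76; principal=1911-76=1835; balance=15273-1835=13438
50. interest=⌊13438·50/10000⌋=67; principal=1911-67=1844; balance=13438-1844=11594
51. interest=⌊11594·50/10000⌋=57; principal=1911-57=1854; balance=11594-1854=9740
52. interest=⌊9740·50/10000⌋=48; principal=1911-48=1863; balance=9740-1863=7877
53. interest=⌊7877·50/10000⌋=39; principal=1911-39=1872; balance=7877-1872=6005
54. interest=⌊6005·50/10000⌋=30; principal=1911-30=1881; balance=6005-1881=4124
55. interest=⌊4124·50/10000⌋=20; principal=1911-20=1891; balance=4124-1891=2233
56. interest=⌊2233·50/10000⌋=11; principal=1911-11=1900; balance=2233-1900=333
57. interest=⌊333·50/10000⌋=1; principal=min(1911-1,333)=333; balance=333-333=0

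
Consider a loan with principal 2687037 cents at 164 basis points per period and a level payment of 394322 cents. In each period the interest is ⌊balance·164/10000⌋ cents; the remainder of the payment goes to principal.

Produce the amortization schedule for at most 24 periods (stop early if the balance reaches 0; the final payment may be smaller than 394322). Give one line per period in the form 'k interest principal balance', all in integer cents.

1 44067 350255 2336782
2 38323 355999 1980783
3 32484 361838 1618945
4 26550 367772 1251173
5 20519 373803 877370
6 14388 379934 497436
7 8157 386165 111271
8 1824 111271 0

1. interest=⌊2687037·164/10000⌋=44067; principal=394322-44067=350255; balance=2687037-350255=2336782
2. interest=⌊2336782·164/10000⌋=38323; principal=394322-38323=355999; balance=2336782-355999=1980783
3. interest=⌊1980783·164/10000⌋=32484; principal=394322-32484=361838; balance=1980783-361838=1618945
4. interest=⌊1618945·164/10000⌋=26550; principal=394322-26550=367772; balance=1618945-367772=1251173
5. interest=⌊1251173·164/10000⌋=20519; principal=394322-20519=373803; balance=1251173-373803=877370
6. interest=⌊877370·164/10000⌋=14388; principal=394322-14388=379934; balance=877370-379934=497436
7. interest=⌊497436·164/10000⌋=8157; principal=394322-8157=386165; balance=497436-386165=111271
8. interest=⌊111271·164/10000⌋=1824; principal=min(394322-1824,111271)=111271; balance=111271-111271=0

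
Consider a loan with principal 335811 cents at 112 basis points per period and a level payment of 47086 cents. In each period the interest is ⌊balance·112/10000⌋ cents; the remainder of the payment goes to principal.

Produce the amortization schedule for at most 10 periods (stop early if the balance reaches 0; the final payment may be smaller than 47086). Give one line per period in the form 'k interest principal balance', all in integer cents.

1 3761 43325 292486
2 3275 43811 248675
3 2785 44301 204374
4 2288 44798 159576
5 1787 45299 114277
6 1279 45807 68470
7 766 46320 22150
8 248 22150 0

1. interest=⌊335811·112/10000⌋=3761; principal=47086-3761=43325; balance=335811-43325=292486
2. interest=⌊292486·112/10000⌋=3275; principal=47086-3275=43811; balance=292486-43811=248675
3. interest=⌊248675·112/10000⌋=2785; principal=47086-2785=44301; balance=248675-44301=204374
4. interest=⌊204374·112/10000⌋=2288; principal=47086-2288=44798; balance=204374-44798=159576
5. interest=⌊159576·112/10000⌋=1787; principal=47086-1787=45299; balance=159576-45299=114277
6. interest=⌊114277·112/10000⌋=1279; principal=47086-1279=45807; balance=114277-45807=68470
7. interest=⌊68470·112/10000⌋=766; principal=47086-766=46320; balance=68470-46320=22150
8. interest=⌊22150·112/10000⌋=248; principal=min(47086-248,22150)=22150; balance=22150-22150=0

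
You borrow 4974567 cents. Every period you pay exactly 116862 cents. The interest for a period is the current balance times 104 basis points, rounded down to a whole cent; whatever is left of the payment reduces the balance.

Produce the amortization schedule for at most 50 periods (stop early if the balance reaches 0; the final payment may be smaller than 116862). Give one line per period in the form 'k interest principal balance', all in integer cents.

1 51735 65127 4909440
2 51058 65804 4843636
3 50373 66489 4777147
4 49682 67180 4709967
5 48983 67879 4642088
6 48277 68585 4573503
7 47564 69298 4504205
8 46843 70019 4434186
9 46115 70747 4363439
10 45379 71483 4291956
11 44636 72226 4219730
12 43885 72977 4146753
13 43126 73736 4073017
14 42359 74503 3998514
15 41584 75278 3923236
16 40801 76061 3847175
17 40010 76852 3770323
18 39211 77651 3692672
19 38403 78459 3614213
20 37587 79275 3534938
21 36763 80099 3454839
22 35930 80932 3373907
23 35088 81774 3292133
24 34238 82624 3209509
25 33378 83484 3126025
26 32510 84352 3041673
27 31633 85229 2956444
28 30747 86115 2870329
29 29851 87011 2783318
30 28946 87916 2695402
31 28032 88830 2606572
32 27108 89754 2516818
33 26174 90688 2426130
34 25231 91631 2334499
35 24278 92584 2241915
36 23315 93547 2148368
37 22343 94519 2053849
38 21360 95502 1958347
39 20366 96496 1861851
40 19363 97499 1764352
41 18349 98513 1665839
42 17324 99538 1566301
43 16289 100573 1465728
44 15243 101619 1364109
45 14186 102676 1261433
46 13118 103744 1157689
47 12039 104823 1052866
48 10949 105913 946953
49 9848 107014 839939
50 8735 108127 731812

1. interest=⌊4974567·104/10000⌋=51735; principal=116862-51735=65127; balance=4974567-65127=4909440
2. interest=⌊4909440·104/10000⌋=51058; principal=116862-51058=65804; balance=4909440-65804=4843636
3. interest=⌊4843636·104/10000⌋=50373; principal=116862-50373=66489; balance=4843636-66489=4777147
4. interest=⌊4777147·104/10000⌋=49682; principal=116862-49682=67180; balance=4777147-67180=4709967
5. interest=⌊4709967·104/10000⌋=48983; principal=116862-48983=67879; balance=4709967-67879=4642088
6. interest=⌊4642088·104/10000⌋=48277; principal=116862-48277=68585; balance=4642088-68585=4573503
7. interest=⌊4573503·104/10000⌋=47564; principal=116862-47564=69298; balance=4573503-69298=4504205
8. interest=⌊4504205·104/10000⌋=46843; principal=116862-46843=70019; balance=4504205-70019=4434186
9. interest=⌊4434186·104/10000⌋=46115; principal=116862-46115=70747; balance=4434186-70747=4363439
10. interest=⌊4363439·104/10000⌋=45379; principal=116862-45379=71483; balance=4363439-71483=4291956
11. interest=⌊4291956·104/10000⌋=44636; principal=116862-44636=72226; balance=4291956-72226=4219730
12. interest=⌊4219730·104/10000⌋=43885; principal=116862-43885=72977; balance=4219730-72977=4146753
13. interest=⌊4146753·104/10000⌋=43126; principal=116862-43126=73736; balance=4146753-73736=4073017
14. interest=⌊4073017·104/10000⌋=42359; principal=116862-42359=74503; balance=4073017-74503=3998514
15. interest=⌊3998514·104/10000⌋=41584; principal=116862-41584=75278; balance=3998514-75278=3923236
16. interest=⌊3923236·104/10000⌋=40801; principal=116862-40801=76061; balance=3923236-76061=3847175
17. interest=⌊3847175·104/10000⌋=40010; principal=116862-40010=76852; balance=3847175-76852=3770323
18. interest=⌊3770323·104/10000⌋=39211; principal=116862-39211=77651; balance=3770323-77651=3692672
19. interest=⌊3692672·104/10000⌋=38403; principal=116862-38403=78459; balance=3692672-78459=3614213
20. interest=⌊3614213·104/10000⌋=37587; principal=116862-37587=79275; balance=3614213-79275=3534938
21. interest=⌊3534938·104/10000⌋=36763; principal=116862-36763=80099; balance=3534938-80099=3454839
22. interest=⌊3454839·104/10000⌋=35930; principal=116862-35930=80932; balance=3454839-80932=3373907
23. interest=⌊3373907·104/10000⌋=35088; principal=116862-35088=81774; balance=3373907-81774=3292133
24. interest=⌊3292133·104/10000⌋=34238; principal=116862-34238=82624; balance=3292133-82624=3209509
25. interest=⌊3209509·104/10000⌋=33378; principal=116862-33378=83484; balance=3209509-83484=3126025
26. interest=⌊3126025·104/10000⌋=32510; principal=116862-32510=84352; balance=3126025-84352=3041673
27. interest=⌊3041673·104/10000⌋=31633; principal=116862-31633=85229; balance=3041673-85229=2956444
28. interest=⌊2956444·104/10000⌋=30747; principal=116862-30747=86115; balance=2956444-86115=2870329
29. interest=⌊2870329·104/10000⌋=29851; principal=116862-29851=87011; balance=2870329-87011=2783318
30. interest=⌊2783318·104/10000⌋=28946; principal=116862-28946=87916; balance=2783318-87916=2695402
31. interest=⌊2695402·104/10000⌋=28032; principal=116862-28032=88830; balance=2695402-88830=2606572
32. interest=⌊2606572·104/10000⌋=27108; principal=116862-27108=89754; balance=2606572-89754=2516818
33. interest=⌊2516818·104/10000⌋=26174; principal=116862-26174=90688; balance=2516818-90688=2426130
34. interest=⌊2426130·104/10000⌋=25231; principal=116862-25231=91631; balance=2426130-91631=2334499
35. interest=⌊2334499·104/10000⌋=24278; principal=116862-24278=92584; balance=2334499-92584=2241915
36. interest=⌊2241915·104/10000⌋=23315; principal=116862-23315=93547; balance=2241915-93547=2148368
37. interest=⌊2148368·104/10000⌋=22343; principal=116862-22343=94519; balance=2148368-94519=2053849
38. interest=⌊2053849·104/10000⌋=21360; principal=116862-21360=95502; balance=2053849-95502=1958347
39. interest=⌊1958347·104/10000⌋=20366; principal=116862-20366=96496; balance=1958347-96496=1861851
40. interest=⌊1861851·104/10000⌋=19363; principal=116862-19363=97499; balance=1861851-97499=1764352
41. interest=⌊1764352·104/10000⌋=18349; principal=116862-18349=98513; balance=1764352-98513=1665839
42. interest=⌊1665839·104/10000⌋=17324; principal=116862-17324=99538; balance=1665839-99538=1566301
43. interest=⌊1566301·104/10000⌋=16289; principal=116862-16289=100573; balance=1566301-100573=1465728
44. interest=⌊1465728·104/10000⌋=15243; principal=116862-15243=101619; balance=1465728-101619=1364109
45. interest=⌊1364109·104/10000⌋=14186; principal=116862-14186=102676; balance=1364109-102676=1261433
46. interest=⌊1261433·104/10000⌋=13118; principal=116862-13118=103744; balance=1261433-103744=1157689
47. interest=⌊1157689·104/10000⌋=12039; principal=116862-12039=104823; balance=1157689-104823=1052866
48. interest=⌊1052866·104/10000⌋=10949; principal=116862-10949=105913; balance=1052866-105913=946953
49. interest=⌊946953·104/10000⌋=9848; principal=116862-9848=107014; balance=946953-107014=839939
50. interest=⌊839939·104/10000⌋=8735; principal=116862-8735=108127; balance=839939-108127=731812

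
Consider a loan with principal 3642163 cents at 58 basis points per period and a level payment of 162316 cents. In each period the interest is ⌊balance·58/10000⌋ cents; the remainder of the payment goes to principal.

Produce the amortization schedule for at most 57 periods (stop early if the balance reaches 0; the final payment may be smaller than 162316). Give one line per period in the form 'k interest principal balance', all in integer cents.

1. interest=⌊3642163·58/10000⌋=21124; principal=162316-21124=141192; balance=3642163-141192=3500971
2. interest=⌊3500971·58/10000⌋=20305; principal=162316-20305=142011; balance=3500971-142011=3358960
3. interest=⌊3358960·58/10000⌋=19481; principal=162316-19481=142835; balance=3358960-142835=3216125
4. interest=⌊3216125·58/10000⌋=18653; principal=162316-18653=143663; balance=3216125-143663=3072462
5. interest=⌊3072462·58/10000⌋=17820; principal=162316-17820=144496; balance=3072462-144496=2927966
6. interest=⌊2927966·58/10000⌋=16982; principal=162316-16982=145334; balance=2927966-145334=2782632
7. interest=⌊2782632·58/10000⌋=16139; principal=162316-16139=146177; balance=2782632-146177=2636455
8. interest=⌊2636455·58/10000⌋=15291; principal=162316-15291=147025; balance=2636455-147025=2489430
9. interest=⌊2489430·58/10000⌋=14438; principal=162316-14438=147878; balance=2489430-147878=2341552
10. interest=⌊2341552·58/10000⌋=13581; principal=162316-13581=148735; balance=2341552-148735=2192817
11. interest=⌊2192817·58/10000⌋=12718; principal=162316-12718=149598; balance=2192817-149598=2043219
12. interest=⌊2043219·58/10000⌋=11850; principal=162316-11850=150466; balance=2043219-150466=1892753
13. interest=⌊1892753·58/10000⌋=10977; principal=162316-10977=151339; balance=1892753-151339=1741414
14. interest=⌊1741414·58/10000⌋=10100; principal=162316-10100=152216; balance=1741414-152216=1589198
15. interest=⌊1589198·58/10000⌋=9217; principal=162316-9217=153099; balance=1589198-153099=1436099
16. interest=⌊1436099·58/10000⌋=8329; principal=162316-8329=153987; balance=1436099-153987=1282112
17. interest=⌊1282112·58/10000⌋=7436; principal=162316-7436=154880; balance=1282112-154880=1127232
18. interest=⌊1127232·58/10000⌋=6537; principal=162316-6537=155779; balance=1127232-155779=971453
19. interest=⌊971453·58/10000⌋=5634; principal=162316-5634=156682; balance=971453-156682=814771
20. interest=⌊814771·58/10000⌋=4725; principal=162316-4725=157591; balance=814771-157591=657180
21. interest=⌊657180·58/10000⌋=3811; principal=162316-3811=158505; balance=657180-158505=498675
22. interest=⌊498675·58/10000⌋=2892; principal=162316-2892=159424; balance=498675-159424=339251
23. interest=⌊339251·58/10000⌋=1967; principal=162316-1967=160349; balance=339251-160349=178902
24. interest=⌊178902·58/10000⌋=1037; principal=162316-1037=161279; balance=178902-161279=17623
25. interest=⌊17623·58/10000⌋=102; principal=min(162316-102,17623)=17623; balance=17623-17623=0

1 21124 141192 3500971
2 20305 142011 3358960
3 19481 142835 3216125
4 18653 143663 3072462
5 17820 144496 2927966
6 16982 145334 2782632
7 16139 146177 2636455
8 15291 147025 2489430
9 14438 147878 2341552
10 13581 148735 2192817
11 12718 149598 2043219
12 11850 150466 1892753
13 10977 151339 1741414
14 10100 152216 1589198
15 9217 153099 1436099
16 8329 153987 1282112
17 7436 154880 1127232
18 6537 155779 971453
19 5634 156682 814771
20 4725 157591 657180
21 3811 158505 498675
22 2892 159424 339251
23 1967 160349 178902
24 1037 161279 17623
25 102 17623 0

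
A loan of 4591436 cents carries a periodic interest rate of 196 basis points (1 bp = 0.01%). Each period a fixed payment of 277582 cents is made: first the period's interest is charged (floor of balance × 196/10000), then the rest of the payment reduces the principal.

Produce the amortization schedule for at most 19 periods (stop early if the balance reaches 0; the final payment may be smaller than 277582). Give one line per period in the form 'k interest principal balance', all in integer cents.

1. interest=⌊4591436·196/10000⌋=89992; principal=277582-89992=187590; balance=4591436-187590=4403846
2. interest=⌊4403846·196/10000⌋=86315; principal=277582-86315=191267; balance=4403846-191267=4212579
3. interest=⌊4212579·196/10000⌋=82566; principal=277582-82566=195016; balance=4212579-195016=4017563
4. interest=⌊4017563·196/10000⌋=78744; principal=277582-78744=198838; balance=4017563-198838=3818725
5. interest=⌊3818725·196/10000⌋=74847; principal=277582-74847=202735; balance=3818725-202735=3615990
6. interest=⌊3615990·196/10000⌋=70873; principal=277582-70873=206709; balance=3615990-206709=3409281
7. interest=⌊3409281·196/10000⌋=66821; principal=277582-66821=210761; balance=3409281-210761=3198520
8. interest=⌊3198520·196/10000⌋=62690; principal=277582-62690=214892; balance=3198520-214892=2983628
9. interest=⌊2983628·196/10000⌋=58479; principal=277582-58479=219103; balance=2983628-219103=2764525
10. interest=⌊2764525·196/10000⌋=54184; principal=277582-54184=223398; balance=2764525-223398=2541127
11. interest=⌊2541127·196/10000⌋=49806; principal=277582-49806=227776; balance=2541127-227776=2313351
12. interest=⌊2313351·196/10000⌋=45341; principal=277582-45341=232241; balance=2313351-232241=2081110
13. interest=⌊2081110·196/10000⌋=40789; principal=277582-40789=236793; balance=2081110-236793=1844317
14. interest=⌊1844317·196/10000⌋=36148; principal=277582-36148=241434; balance=1844317-241434=1602883
15. interest=⌊1602883·196/10000⌋=31416; principal=277582-31416=246166; balance=1602883-246166=1356717
16. interest=⌊1356717·196/10000⌋=26591; principal=277582-26591=250991; balance=1356717-250991=1105726
17. interest=⌊1105726·196/10000⌋=21672; principal=277582-21672=255910; balance=1105726-255910=849816
18. interest=⌊849816·196/10000⌋=16656; principal=277582-16656=260926; balance=849816-260926=588890
19. interest=⌊588890·196/10000⌋=11542; principal=277582-11542=266040; balance=588890-266040=322850

1 89992 187590 4403846
2 86315 191267 4212579
3 82566 195016 4017563
4 78744 198838 3818725
5 74847 202735 3615990
6 70873 206709 3409281
7 66821 210761 3198520
8 62690 214892 2983628
9 58479 219103 2764525
10 54184 223398 2541127
11 49806 227776 2313351
12 45341 232241 2081110
13 40789 236793 1844317
14 36148 241434 1602883
15 31416 246166 1356717
16 26591 250991 1105726
17 21672 255910 849816
18 16656 260926 588890
19 11542 266040 322850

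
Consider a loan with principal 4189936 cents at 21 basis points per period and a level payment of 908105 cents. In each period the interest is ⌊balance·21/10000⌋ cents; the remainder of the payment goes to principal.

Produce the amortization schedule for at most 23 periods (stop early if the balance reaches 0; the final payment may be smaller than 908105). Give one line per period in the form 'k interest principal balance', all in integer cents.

1. interest=⌊4189936·21/10000⌋=8798; principal=908105-8798=899307; balance=4189936-899307=3290629
2. interest=⌊3290629·21/10000⌋=6910; principal=908105-6910=901195; balance=3290629-901195=2389434
3. interest=⌊2389434·21/10000⌋=5017; principal=908105-5017=903088; balance=2389434-903088=1486346
4. interest=⌊1486346·21/10000⌋=3121; principal=908105-3121=904984; balance=1486346-904984=581362
5. interest=⌊581362·21/10000⌋=1220; principal=min(908105-1220,581362)=581362; balance=581362-581362=0

1 8798 899307 3290629
2 6910 901195 2389434
3 5017 903088 1486346
4 3121 904984 581362
5 1220 581362 0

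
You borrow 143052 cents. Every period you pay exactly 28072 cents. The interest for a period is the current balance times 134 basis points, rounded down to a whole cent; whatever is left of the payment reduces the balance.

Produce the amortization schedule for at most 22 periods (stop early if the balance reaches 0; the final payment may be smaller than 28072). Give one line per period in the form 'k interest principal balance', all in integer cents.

1 1916 26156 116896
2 1566 26506 90390
3 1211 26861 63529
4 851 27221 36308
5 486 27586 8722
6 116 8722 0

1. interest=⌊143052·134/10000⌋=1916; principal=28072-1916=26156; balance=143052-26156=116896
2. interest=⌊116896·134/10000⌋=1566; principal=28072-1566=26506; balance=116896-26506=90390
3. interest=⌊90390·134/10000⌋=1211; principal=28072-1211=26861; balance=90390-26861=63529
4. interest=⌊63529·134/10000⌋=851; principal=28072-851=27221; balance=63529-27221=36308
5. interest=⌊36308·134/10000⌋=486; principal=28072-486=27586; balance=36308-27586=8722
6. interest=⌊8722·134/10000⌋=116; principal=min(28072-116,8722)=8722; balance=8722-8722=0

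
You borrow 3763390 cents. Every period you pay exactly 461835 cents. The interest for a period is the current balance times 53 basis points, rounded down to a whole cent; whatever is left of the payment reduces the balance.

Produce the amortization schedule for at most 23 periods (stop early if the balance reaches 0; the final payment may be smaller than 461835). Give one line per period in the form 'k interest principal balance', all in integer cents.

1. interest=⌊3763390·53/10000⌋=19945; principal=461835-19945=441890; balance=3763390-441890=3321500
2. interest=⌊3321500·53/10000⌋=17603; principal=461835-17603=444232; balance=3321500-444232=2877268
3. interest=⌊2877268·53/10000⌋=15249; principal=461835-15249=446586; balance=2877268-446586=2430682
4. interest=⌊2430682·53/10000⌋=12882; principal=461835-12882=448953; balance=2430682-448953=1981729
5. interest=⌊1981729·53/10000⌋=10503; principal=461835-10503=451332; balance=1981729-451332=1530397
6. interest=⌊1530397·53/10000⌋=8111; principal=461835-8111=453724; balance=1530397-453724=1076673
7. interest=⌊1076673·53/10000⌋=5706; principal=461835-5706=456129; balance=1076673-456129=620544
8. interest=⌊620544·53/10000⌋=3288; principal=461835-3288=458547; balance=620544-458547=161997
9. interest=⌊161997·53/10000⌋=858; principal=min(461835-858,161997)=161997; balance=161997-161997=0

1 19945 441890 3321500
2 17603 444232 2877268
3 15249 446586 2430682
4 12882 448953 1981729
5 10503 451332 1530397
6 8111 453724 1076673
7 5706 456129 620544
8 3288 458547 161997
9 858 161997 0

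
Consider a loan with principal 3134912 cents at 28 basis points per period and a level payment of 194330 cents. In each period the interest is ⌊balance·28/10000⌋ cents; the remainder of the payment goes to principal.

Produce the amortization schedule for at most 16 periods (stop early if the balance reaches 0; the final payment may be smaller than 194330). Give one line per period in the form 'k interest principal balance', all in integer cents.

1 8777 185553 2949359
2 8258 186072 2763287
3 7737 186593 2576694
4 7214 187116 2389578
5 6690 187640 2201938
6 6165 188165 2013773
7 5638 188692 1825081
8 5110 189220 1635861
9 4580 189750 1446111
10 4049 190281 1255830
11 3516 190814 1065016
12 2982 191348 873668
13 2446 191884 681784
14 1908 192422 489362
15 1370 192960 296402
16 829 193501 102901

1. interest=⌊3134912·28/10000⌋=8777; principal=194330-8777=185553; balance=3134912-185553=2949359
2. interest=⌊2949359·28/10000⌋=8258; principal=194330-8258=186072; balance=2949359-186072=2763287
3. interest=⌊2763287·28/10000⌋=7737; principal=194330-7737=186593; balance=2763287-186593=2576694
4. interest=⌊2576694·28/10000⌋=7214; principal=194330-7214=187116; balance=2576694-187116=2389578
5. interest=⌊2389578·28/10000⌋=6690; principal=194330-6690=187640; balance=2389578-187640=2201938
6. interest=⌊2201938·28/10000⌋=6165; principal=194330-6165=188165; balance=2201938-188165=2013773
7. interest=⌊2013773·28/10000⌋=5638; principal=194330-5638=188692; balance=2013773-188692=1825081
8. interest=⌊1825081·28/10000⌋=5110; principal=194330-5110=189220; balance=1825081-189220=1635861
9. interest=⌊1635861·28/10000⌋=4580; principal=194330-4580=189750; balance=1635861-189750=1446111
10. interest=⌊1446111·28/10000⌋=4049; principal=194330-4049=190281; balance=1446111-190281=1255830
11. interest=⌊1255830·28/10000⌋=3516; principal=194330-3516=190814; balance=1255830-190814=1065016
12. interest=⌊1065016·28/10000⌋=2982; principal=194330-2982=191348; balance=1065016-191348=873668
13. interest=⌊873668·28/10000⌋=2446; principal=194330-2446=191884; balance=873668-191884=681784
14. interest=⌊681784·28/10000⌋=1908; principal=194330-1908=192422; balance=681784-192422=489362
15. interest=⌊489362·28/10000⌋=1370; principal=194330-1370=192960; balance=489362-192960=296402
16. interest=⌊296402·28/10000⌋=829; principal=194330-829=193501; balance=296402-193501=102901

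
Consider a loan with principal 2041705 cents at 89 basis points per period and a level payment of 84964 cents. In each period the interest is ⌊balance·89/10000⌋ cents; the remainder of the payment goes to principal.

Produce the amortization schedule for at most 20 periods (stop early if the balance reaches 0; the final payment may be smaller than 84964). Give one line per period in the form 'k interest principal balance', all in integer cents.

1 18171 66793 1974912
2 17576 67388 1907524
3 16976 67988 1839536
4 16371 68593 1770943
5 15761 69203 1701740
6 15145 69819 1631921
7 14524 70440 1561481
8 13897 71067 1490414
9 13264 71700 1418714
10 12626 72338 1346376
11 11982 72982 1273394
12 11333 73631 1199763
13 10677 74287 1125476
14 10016 74948 1050528
15 9349 75615 974913
16 8676 76288 898625
17 7997 76967 821658
18 7312 77652 744006
19 6621 78343 665663
20 5924 79040 586623

1. interest=⌊2041705·89/10000⌋=18171; principal=84964-18171=66793; balance=2041705-66793=1974912
2. interest=⌊1974912·89/10000⌋=17576; principal=84964-17576=67388; balance=1974912-67388=1907524
3. interest=⌊1907524·89/10000⌋=16976; principal=84964-16976=67988; balance=1907524-67988=1839536
4. interest=⌊1839536·89/10000⌋=16371; principal=84964-16371=68593; balance=1839536-68593=1770943
5. interest=⌊1770943·89/10000⌋=15761; principal=84964-15761=69203; balance=1770943-69203=1701740
6. interest=⌊1701740·89/10000⌋=15145; principal=84964-15145=69819; balance=1701740-69819=1631921
7. interest=⌊1631921·89/10000⌋=14524; principal=84964-14524=70440; balance=1631921-70440=1561481
8. interest=⌊1561481·89/10000⌋=13897; principal=84964-13897=71067; balance=1561481-71067=1490414
9. interest=⌊1490414·89/10000⌋=13264; principal=84964-13264=71700; balance=1490414-71700=1418714
10. interest=⌊1418714·89/10000⌋=12626; principal=84964-12626=72338; balance=1418714-72338=1346376
11. interest=⌊1346376·89/10000⌋=11982; principal=84964-11982=72982; balance=1346376-72982=1273394
12. interest=⌊1273394·89/10000⌋=11333; principal=84964-11333=73631; balance=1273394-73631=1199763
13. interest=⌊1199763·89/10000⌋=10677; principal=84964-10677=74287; balance=1199763-74287=1125476
14. interest=⌊1125476·89/10000⌋=10016; principal=84964-10016=74948; balance=1125476-74948=1050528
15. interest=⌊1050528·89/10000⌋=9349; principal=84964-9349=75615; balance=1050528-75615=974913
16. interest=⌊974913·89/10000⌋=8676; principal=84964-8676=76288; balance=974913-76288=898625
17. interest=⌊898625·89/10000⌋=7997; principal=84964-7997=76967; balance=898625-76967=821658
18. interest=⌊821658·89/10000⌋=7312; principal=84964-7312=77652; balance=821658-77652=744006
19. interest=⌊744006·89/10000⌋=6621; principal=84964-6621=78343; balance=744006-78343=665663
20. interest=⌊665663·89/10000⌋=5924; principal=84964-5924=79040; balance=665663-79040=586623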